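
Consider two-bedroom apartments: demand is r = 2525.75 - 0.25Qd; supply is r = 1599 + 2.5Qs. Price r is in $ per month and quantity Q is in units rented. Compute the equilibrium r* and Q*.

r* = 2441.5, Q* = 337

Rewriting in direct form: Qd = 10103 - 4r and Qs = -639.6 + 0.4r.
Equating demand and supply, 10103 - 4r = -639.6 + 0.4r gives 4.4r = 10742.6, so r* = 2441.5.
Then Q* = 10103 - 4(2441.5) = 337.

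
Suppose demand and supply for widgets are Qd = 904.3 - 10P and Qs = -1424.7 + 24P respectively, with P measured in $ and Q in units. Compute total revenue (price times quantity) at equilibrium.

Equating demand and supply, 904.3 - 10P = -1424.7 + 24P gives 34P = 2329, so P* = 68.5.
Substitute back: Q* = 904.3 - 10(68.5) = 219.3.
Total revenue = P* × Q* = 68.5 × 219.3 = 15022.05.

Total revenue = 15022.05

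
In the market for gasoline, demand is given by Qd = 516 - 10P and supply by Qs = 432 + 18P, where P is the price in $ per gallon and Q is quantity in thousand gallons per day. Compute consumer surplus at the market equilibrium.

Consumer surplus = 11809.8

At equilibrium Qd = Qs, so 516 - 10P = 432 + 18P; collecting terms, 84 = 28P and P* = 3.
Plugging P* into demand: Q* = 516 - 10(3) = 486.
Demand choke price (Qd = 0): P = 516/10 = 51.6. Consumer surplus = ½ × (51.6 - 3) × 486 = 11809.8.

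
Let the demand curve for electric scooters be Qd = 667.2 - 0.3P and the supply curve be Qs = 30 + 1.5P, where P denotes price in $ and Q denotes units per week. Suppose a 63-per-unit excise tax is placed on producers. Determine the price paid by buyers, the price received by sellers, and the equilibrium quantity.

P_b = 406.5, P_s = 343.5, Q = 545.25

Producers keep P_s = P_b - 63 per unit, so supply in terms of the buyer price is Qs = -64.5 + 1.5P_b.
Equate demand and the shifted supply: 667.2 - 0.3P_b = -64.5 + 1.5P_b, giving 1.8P_b = 731.7, so P_b = 406.5.
So P_s = 343.5 and the quantity traded is Q = 667.2 - 0.3(406.5) = 545.25.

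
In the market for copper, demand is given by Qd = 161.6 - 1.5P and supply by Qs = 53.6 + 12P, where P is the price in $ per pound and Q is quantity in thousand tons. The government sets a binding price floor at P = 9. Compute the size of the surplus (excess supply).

Surplus = 13.5

Evaluating both curves at the floor price 9 gives Qd = 148.1, Qs = 161.6.
Surplus = Qs - Qd = 161.6 - 148.1 = 13.5.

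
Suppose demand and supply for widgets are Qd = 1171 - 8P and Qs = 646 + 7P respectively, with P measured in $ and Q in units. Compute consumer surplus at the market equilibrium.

Consumer surplus = 49617.5625

Set Qd = Qs: 1171 - 8P = 646 + 7P, so 525 = 15P and P* = 35.
From the demand curve, Q* = 1171 - 8(35) = 891.
Demand choke price (Qd = 0): P = 1171/8 = 146.375. Consumer surplus = ½ × (146.375 - 35) × 891 = 49617.5625.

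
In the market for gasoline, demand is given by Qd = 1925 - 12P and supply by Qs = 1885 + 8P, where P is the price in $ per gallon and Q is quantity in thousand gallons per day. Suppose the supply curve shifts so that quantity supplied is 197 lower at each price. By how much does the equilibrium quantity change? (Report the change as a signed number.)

ΔQ = -118.2

At equilibrium Qd = Qs, so 1925 - 12P = 1885 + 8P; collecting terms, 40 = 20P and P* = 2.
From the demand curve, Q* = 1925 - 12(2) = 1901.
After the shift, supply is Qs = 1688 + 8P.
New equilibrium: 237 = 20P, so P = 11.85 and Q = 1782.8.
ΔQ = 1782.8 - 1901 = -118.2.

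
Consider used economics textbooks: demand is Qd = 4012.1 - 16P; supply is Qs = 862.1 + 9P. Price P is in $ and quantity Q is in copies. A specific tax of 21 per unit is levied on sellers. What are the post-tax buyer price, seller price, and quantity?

Sellers keep P_s = P_b - 21 per unit, so supply in terms of the buyer price is Qs = 673.1 + 9P_b.
Equate demand and the shifted supply: 4012.1 - 16P_b = 673.1 + 9P_b, giving 25P_b = 3339, so P_b = 133.56.
So P_s = 112.56 and the quantity traded is Q = 4012.1 - 16(133.56) = 1875.14.

P_b = 133.56, P_s = 112.56, Q = 1875.14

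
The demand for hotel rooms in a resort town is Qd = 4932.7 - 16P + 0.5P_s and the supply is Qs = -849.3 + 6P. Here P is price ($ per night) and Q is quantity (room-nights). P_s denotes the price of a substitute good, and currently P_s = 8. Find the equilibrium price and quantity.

P* = 263, Q* = 728.7

With P_s = 8, demand is Qd = 4936.7 - 16P.
Set Qd = Qs: 4936.7 - 16P = -849.3 + 6P, so 5786 = 22P and P* = 263.
From the demand curve, Q* = 4936.7 - 16(263) = 728.7.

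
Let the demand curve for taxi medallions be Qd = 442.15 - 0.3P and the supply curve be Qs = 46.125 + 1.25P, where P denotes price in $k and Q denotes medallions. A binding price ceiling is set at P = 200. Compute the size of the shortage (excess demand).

With P fixed at 200, quantity demanded is 382.15 and quantity supplied is 296.125.
Shortage = Qd - Qs = 382.15 - 296.125 = 86.025.

Shortage = 86.025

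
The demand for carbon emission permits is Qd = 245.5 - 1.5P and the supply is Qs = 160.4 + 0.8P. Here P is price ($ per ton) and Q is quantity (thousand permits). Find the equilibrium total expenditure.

The market clears where 245.5 - 1.5P = 160.4 + 0.8P. Rearranging, 2.3P = 85.1, hence P* = 37.
From the demand curve, Q* = 245.5 - 1.5(37) = 190.
Total expenditure = P* × Q* = 37 × 190 = 7030.

Total expenditure = 7030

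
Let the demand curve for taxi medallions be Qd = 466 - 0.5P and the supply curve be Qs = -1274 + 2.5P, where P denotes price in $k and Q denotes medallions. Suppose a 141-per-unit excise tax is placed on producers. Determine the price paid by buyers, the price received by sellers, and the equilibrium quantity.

P_b = 697.5, P_s = 556.5, Q = 117.25

With a tax of 141 on producers, they supply based on the net price P_s = P_b - 141, so Qs = -1626.5 + 2.5P_b.
Market clearing requires 466 - 0.5P_b = -1626.5 + 2.5P_b; hence 2092.5 = 3P_b and P_b = 697.5.
So P_s = 556.5 and the quantity traded is Q = 466 - 0.5(697.5) = 117.25.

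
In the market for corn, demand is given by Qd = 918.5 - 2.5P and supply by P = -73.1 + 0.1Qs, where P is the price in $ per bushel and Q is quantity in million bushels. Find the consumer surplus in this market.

Consumer surplus = 155232.2

In direct form, Qs = 731 + 10P.
Equating demand and supply, 918.5 - 2.5P = 731 + 10P gives 12.5P = 187.5, so P* = 15.
Plugging P* into demand: Q* = 918.5 - 2.5(15) = 881.
Demand choke price (Qd = 0): P = 918.5/2.5 = 367.4. Consumer surplus = ½ × (367.4 - 15) × 881 = 155232.2.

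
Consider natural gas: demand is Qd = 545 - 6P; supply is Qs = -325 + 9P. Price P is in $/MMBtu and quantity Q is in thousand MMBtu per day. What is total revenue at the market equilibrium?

Total revenue = 11426

Equating demand and supply, 545 - 6P = -325 + 9P gives 15P = 870, so P* = 58.
Plugging P* into demand: Q* = 545 - 6(58) = 197.
Total revenue = P* × Q* = 58 × 197 = 11426.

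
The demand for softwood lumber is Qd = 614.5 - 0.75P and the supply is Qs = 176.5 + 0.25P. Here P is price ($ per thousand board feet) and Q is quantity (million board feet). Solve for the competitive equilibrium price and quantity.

Equating demand and supply, 614.5 - 0.75P = 176.5 + 0.25P gives P = 438, so P* = 438.
Substitute back: Q* = 614.5 - 0.75(438) = 286.

P* = 438, Q* = 286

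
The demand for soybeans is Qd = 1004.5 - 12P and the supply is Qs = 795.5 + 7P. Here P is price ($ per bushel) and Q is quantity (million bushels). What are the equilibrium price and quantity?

At equilibrium Qd = Qs, so 1004.5 - 12P = 795.5 + 7P; collecting terms, 209 = 19P and P* = 11.
Plugging P* into demand: Q* = 1004.5 - 12(11) = 872.5.

P* = 11, Q* = 872.5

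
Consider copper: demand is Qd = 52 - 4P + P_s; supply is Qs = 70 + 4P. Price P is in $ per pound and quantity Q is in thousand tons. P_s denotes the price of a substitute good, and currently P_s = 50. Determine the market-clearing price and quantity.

With P_s = 50, demand is Qd = 102 - 4P.
Equating demand and supply, 102 - 4P = 70 + 4P gives 8P = 32, so P* = 4.
From the demand curve, Q* = 102 - 4(4) = 86.

P* = 4, Q* = 86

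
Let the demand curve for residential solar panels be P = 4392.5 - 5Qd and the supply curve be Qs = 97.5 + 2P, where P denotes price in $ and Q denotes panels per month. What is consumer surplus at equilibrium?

Consumer surplus = 1630140.625

Inverting to quantity form: Qd = 878.5 - 0.2P.
Equating demand and supply, 878.5 - 0.2P = 97.5 + 2P gives 2.2P = 781, so P* = 355.
From the demand curve, Q* = 878.5 - 0.2(355) = 807.5.
Demand choke price (Qd = 0): P = 878.5/0.2 = 4392.5. Consumer surplus = ½ × (4392.5 - 355) × 807.5 = 1630140.625.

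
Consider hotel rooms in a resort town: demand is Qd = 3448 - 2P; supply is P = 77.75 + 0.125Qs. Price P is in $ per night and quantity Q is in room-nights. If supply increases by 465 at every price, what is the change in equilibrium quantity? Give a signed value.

ΔQ = 93

Rewriting in direct form: Qs = -622 + 8P.
The market clears where 3448 - 2P = -622 + 8P. Rearranging, 10P = 4070, hence P* = 407.
Plugging P* into demand: Q* = 3448 - 2(407) = 2634.
After the shift, supply is Qs = -157 + 8P.
Re-solving, 10P = 3605 gives P = 360.5 and Q = 2727.
ΔQ = 2727 - 2634 = 93.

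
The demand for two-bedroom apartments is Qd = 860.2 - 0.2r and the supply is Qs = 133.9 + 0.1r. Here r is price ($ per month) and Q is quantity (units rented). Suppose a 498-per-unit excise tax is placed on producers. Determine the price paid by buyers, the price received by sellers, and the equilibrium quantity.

Producers keep r_s = r_b - 498 per unit, so supply in terms of the buyer price is Qs = 84.1 + 0.1r_b.
Equate demand and the shifted supply: 860.2 - 0.2r_b = 84.1 + 0.1r_b, giving 0.3r_b = 776.1, so r_b = 2587.
Then r_s = 2587 - 498 = 2089 and Q = 860.2 - 0.2(2587) = 342.8.

r_b = 2587, r_s = 2089, Q = 342.8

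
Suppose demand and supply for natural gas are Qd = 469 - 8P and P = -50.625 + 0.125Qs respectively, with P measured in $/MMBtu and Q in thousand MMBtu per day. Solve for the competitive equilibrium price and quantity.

P* = 4, Q* = 437

Rewriting in direct form: Qs = 405 + 8P.
At equilibrium Qd = Qs, so 469 - 8P = 405 + 8P; collecting terms, 64 = 16P and P* = 4.
From the demand curve, Q* = 469 - 8(4) = 437.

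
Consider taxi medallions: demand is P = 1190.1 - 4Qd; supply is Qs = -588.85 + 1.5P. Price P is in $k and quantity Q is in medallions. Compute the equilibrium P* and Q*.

P* = 506.5, Q* = 170.9

In direct form, Qd = 297.525 - 0.25P.
The market clears where 297.525 - 0.25P = -588.85 + 1.5P. Rearranging, 1.75P = 886.375, hence P* = 506.5.
From the demand curve, Q* = 297.525 - 0.25(506.5) = 170.9.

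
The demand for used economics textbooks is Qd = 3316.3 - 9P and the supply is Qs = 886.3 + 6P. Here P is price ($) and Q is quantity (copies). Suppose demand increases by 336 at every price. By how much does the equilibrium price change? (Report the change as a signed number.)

ΔP = 22.4

Set Qd = Qs: 3316.3 - 9P = 886.3 + 6P, so 2430 = 15P and P* = 162.
From the demand curve, Q* = 3316.3 - 9(162) = 1858.3.
After the shift, demand is Qd = 3652.3 - 9P.
The new intersection has 2766 = 15P, i.e. P = 184.4, Q = 1992.7.
ΔP = 184.4 - 162 = 22.4.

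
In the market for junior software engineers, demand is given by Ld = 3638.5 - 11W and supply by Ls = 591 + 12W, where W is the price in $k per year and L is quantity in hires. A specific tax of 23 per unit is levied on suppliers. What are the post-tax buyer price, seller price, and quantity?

With a tax of 23 on suppliers, they supply based on the net price W_s = W_b - 23, so Ls = 315 + 12W_b.
Market clearing requires 3638.5 - 11W_b = 315 + 12W_b; hence 3323.5 = 23W_b and W_b = 144.5.
Then W_s = 144.5 - 23 = 121.5 and L = 3638.5 - 11(144.5) = 2049.

W_b = 144.5, W_s = 121.5, L = 2049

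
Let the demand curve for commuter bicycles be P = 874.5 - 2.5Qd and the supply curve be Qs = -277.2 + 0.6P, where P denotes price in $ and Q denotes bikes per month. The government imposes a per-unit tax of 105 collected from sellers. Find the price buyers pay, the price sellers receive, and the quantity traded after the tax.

In direct form, Qd = 349.8 - 0.4P.
The tax drives a wedge P_b - P_s = 105. Substituting P_s = P_b - 105 into supply: Qs = -340.2 + 0.6P_b.
Equate demand and the shifted supply: 349.8 - 0.4P_b = -340.2 + 0.6P_b, giving P_b = 690, so P_b = 690.
So P_s = 585 and the quantity traded is Q = 349.8 - 0.4(690) = 73.8.

P_b = 690, P_s = 585, Q = 73.8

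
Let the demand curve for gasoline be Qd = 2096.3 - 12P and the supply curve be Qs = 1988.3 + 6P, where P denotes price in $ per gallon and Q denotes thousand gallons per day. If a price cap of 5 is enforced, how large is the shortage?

Evaluating both curves at the ceiling price 5 gives Qd = 2036.3, Qs = 2018.3.
Shortage = Qd - Qs = 2036.3 - 2018.3 = 18.

Shortage = 18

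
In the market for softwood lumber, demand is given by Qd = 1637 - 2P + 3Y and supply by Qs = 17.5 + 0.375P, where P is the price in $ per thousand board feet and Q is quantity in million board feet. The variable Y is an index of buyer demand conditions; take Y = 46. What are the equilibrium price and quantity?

With Y = 46, demand is Qd = 1775 - 2P.
Equating demand and supply, 1775 - 2P = 17.5 + 0.375P gives 2.375P = 1757.5, so P* = 740.
Then Q* = 1775 - 2(740) = 295.

P* = 740, Q* = 295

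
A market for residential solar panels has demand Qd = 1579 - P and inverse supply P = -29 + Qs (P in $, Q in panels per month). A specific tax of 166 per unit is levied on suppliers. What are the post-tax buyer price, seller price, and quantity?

P_b = 858, P_s = 692, Q = 721

In direct form, Qs = 29 + P.
With a tax of 166 on suppliers, they supply based on the net price P_s = P_b - 166, so Qs = -137 + P_b.
Market clearing requires 1579 - P_b = -137 + P_b; hence 1716 = 2P_b and P_b = 858.
Then P_s = 858 - 166 = 692 and Q = 1579 - 858 = 721.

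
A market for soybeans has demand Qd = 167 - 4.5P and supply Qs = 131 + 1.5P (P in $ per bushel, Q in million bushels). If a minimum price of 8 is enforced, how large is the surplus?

Surplus = 12

Evaluating both curves at the floor price 8 gives Qd = 131, Qs = 143.
Surplus = Qs - Qd = 143 - 131 = 12.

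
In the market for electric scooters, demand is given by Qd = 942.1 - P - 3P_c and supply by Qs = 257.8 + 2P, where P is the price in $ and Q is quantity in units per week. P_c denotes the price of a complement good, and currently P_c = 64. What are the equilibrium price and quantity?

P* = 164.1, Q* = 586

With P_c = 64, demand is Qd = 750.1 - P.
The market clears where 750.1 - P = 257.8 + 2P. Rearranging, 3P = 492.3, hence P* = 164.1.
Then Q* = 750.1 - 164.1 = 586.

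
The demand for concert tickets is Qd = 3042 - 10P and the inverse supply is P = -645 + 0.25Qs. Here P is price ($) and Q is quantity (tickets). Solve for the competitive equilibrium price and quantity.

P* = 33, Q* = 2712

Inverting to quantity form: Qs = 2580 + 4P.
At equilibrium Qd = Qs, so 3042 - 10P = 2580 + 4P; collecting terms, 462 = 14P and P* = 33.
From the demand curve, Q* = 3042 - 10(33) = 2712.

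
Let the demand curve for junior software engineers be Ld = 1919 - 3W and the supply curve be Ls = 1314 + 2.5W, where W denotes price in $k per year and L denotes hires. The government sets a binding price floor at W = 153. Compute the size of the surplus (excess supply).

Evaluating both curves at the floor price 153 gives Ld = 1460, Ls = 1696.5.
Surplus = Ls - Ld = 1696.5 - 1460 = 236.5.

Surplus = 236.5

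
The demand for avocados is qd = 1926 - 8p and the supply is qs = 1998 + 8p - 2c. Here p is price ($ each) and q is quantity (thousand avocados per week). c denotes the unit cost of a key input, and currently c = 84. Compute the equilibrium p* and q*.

With c = 84, supply is qs = 1830 + 8p.
At equilibrium qd = qs, so 1926 - 8p = 1830 + 8p; collecting terms, 96 = 16p and p* = 6.
Substitute back: q* = 1926 - 8(6) = 1878.

p* = 6, q* = 1878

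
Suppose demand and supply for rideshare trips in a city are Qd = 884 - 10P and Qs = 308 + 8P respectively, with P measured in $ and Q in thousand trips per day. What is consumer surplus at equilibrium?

Set Qd = Qs: 884 - 10P = 308 + 8P, so 576 = 18P and P* = 32.
Plugging P* into demand: Q* = 884 - 10(32) = 564.
Demand choke price (Qd = 0): P = 884/10 = 88.4. Consumer surplus = ½ × (88.4 - 32) × 564 = 15904.8.

Consumer surplus = 15904.8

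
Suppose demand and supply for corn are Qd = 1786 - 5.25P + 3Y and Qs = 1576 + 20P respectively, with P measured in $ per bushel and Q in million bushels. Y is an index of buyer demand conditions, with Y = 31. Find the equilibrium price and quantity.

With Y = 31, demand is Qd = 1879 - 5.25P.
The market clears where 1879 - 5.25P = 1576 + 20P. Rearranging, 25.25P = 303, hence P* = 12.
Plugging P* into demand: Q* = 1879 - 5.25(12) = 1816.

P* = 12, Q* = 1816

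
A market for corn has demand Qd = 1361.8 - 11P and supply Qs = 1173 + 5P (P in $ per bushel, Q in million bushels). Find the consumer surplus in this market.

The market clears where 1361.8 - 11P = 1173 + 5P. Rearranging, 16P = 188.8, hence P* = 11.8.
Then Q* = 1361.8 - 11(11.8) = 1232.
Demand choke price (Qd = 0): P = 1361.8/11 = 123.8. Consumer surplus = ½ × (123.8 - 11.8) × 1232 = 68992.

Consumer surplus = 68992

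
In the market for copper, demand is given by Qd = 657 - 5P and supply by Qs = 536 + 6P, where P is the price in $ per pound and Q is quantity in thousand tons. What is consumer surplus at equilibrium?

Set Qd = Qs: 657 - 5P = 536 + 6P, so 121 = 11P and P* = 11.
Plugging P* into demand: Q* = 657 - 5(11) = 602.
Demand choke price (Qd = 0): P = 657/5 = 131.4. Consumer surplus = ½ × (131.4 - 11) × 602 = 36240.4.

Consumer surplus = 36240.4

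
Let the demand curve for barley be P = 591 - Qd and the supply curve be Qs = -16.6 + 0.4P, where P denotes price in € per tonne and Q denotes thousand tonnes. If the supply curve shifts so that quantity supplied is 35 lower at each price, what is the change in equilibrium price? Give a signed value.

ΔP = 25

Solving each curve for Q: Qd = 591 - P.
The market clears where 591 - P = -16.6 + 0.4P. Rearranging, 1.4P = 607.6, hence P* = 434.
Plugging P* into demand: Q* = 591 - 434 = 157.
After the shift, supply is Qs = -51.6 + 0.4P.
The new intersection has 642.6 = 1.4P, i.e. P = 459, Q = 132.
ΔP = 459 - 434 = 25.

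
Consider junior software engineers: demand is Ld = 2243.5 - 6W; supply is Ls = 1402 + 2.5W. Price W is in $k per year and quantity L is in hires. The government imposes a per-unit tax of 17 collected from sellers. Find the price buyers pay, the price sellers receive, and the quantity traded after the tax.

With a tax of 17 on sellers, they supply based on the net price W_s = W_b - 17, so Ls = 1359.5 + 2.5W_b.
Set Ld = Ls: 2243.5 - 6W_b = 1359.5 + 2.5W_b, so 884 = 8.5W_b and W_b = 104.
Then W_s = 104 - 17 = 87 and L = 2243.5 - 6(104) = 1619.5.

W_b = 104, W_s = 87, L = 1619.5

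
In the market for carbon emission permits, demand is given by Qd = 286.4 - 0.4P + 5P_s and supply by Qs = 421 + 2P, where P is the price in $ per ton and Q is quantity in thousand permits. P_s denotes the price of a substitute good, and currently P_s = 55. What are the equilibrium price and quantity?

P* = 58.5, Q* = 538

With P_s = 55, demand is Qd = 561.4 - 0.4P.
The market clears where 561.4 - 0.4P = 421 + 2P. Rearranging, 2.4P = 140.4, hence P* = 58.5.
Then Q* = 561.4 - 0.4(58.5) = 538.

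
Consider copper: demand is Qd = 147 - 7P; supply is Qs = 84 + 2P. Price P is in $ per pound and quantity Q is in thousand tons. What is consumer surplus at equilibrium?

Consumer surplus = 686

The market clears where 147 - 7P = 84 + 2P. Rearranging, 9P = 63, hence P* = 7.
From the demand curve, Q* = 147 - 7(7) = 98.
Demand choke price (Qd = 0): P = 147/7 = 21. Consumer surplus = ½ × (21 - 7) × 98 = 686.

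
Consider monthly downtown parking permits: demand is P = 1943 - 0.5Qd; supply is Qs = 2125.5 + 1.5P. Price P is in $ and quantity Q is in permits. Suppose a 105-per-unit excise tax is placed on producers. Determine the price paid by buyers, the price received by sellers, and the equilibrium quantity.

Rewriting in direct form: Qd = 3886 - 2P.
With a tax of 105 on producers, they supply based on the net price P_s = P_b - 105, so Qs = 1968 + 1.5P_b.
Market clearing requires 3886 - 2P_b = 1968 + 1.5P_b; hence 1918 = 3.5P_b and P_b = 548.
Then P_s = 548 - 105 = 443 and Q = 3886 - 2(548) = 2790.

P_b = 548, P_s = 443, Q = 2790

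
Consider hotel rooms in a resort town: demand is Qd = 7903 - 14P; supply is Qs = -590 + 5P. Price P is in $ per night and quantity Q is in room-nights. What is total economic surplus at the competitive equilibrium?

Total surplus = 367246.25

The market clears where 7903 - 14P = -590 + 5P. Rearranging, 19P = 8493, hence P* = 447.
Plugging P* into demand: Q* = 7903 - 14(447) = 1645.
Demand choke price = 564.5; supply choke price = 118. CS = ½(564.5 - 447)(1645) = 96643.75; PS = ½(447 - 118)(1645) = 270602.5. Total surplus = 367246.25.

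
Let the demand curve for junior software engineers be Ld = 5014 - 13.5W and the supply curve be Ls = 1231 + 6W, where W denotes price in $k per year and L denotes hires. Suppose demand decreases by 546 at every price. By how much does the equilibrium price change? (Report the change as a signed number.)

ΔW = -28

Equating demand and supply, 5014 - 13.5W = 1231 + 6W gives 19.5W = 3783, so W* = 194.
Plugging W* into demand: L* = 5014 - 13.5(194) = 2395.
After the shift, demand is Ld = 4468 - 13.5W.
The new intersection has 3237 = 19.5W, i.e. W = 166, L = 2227.
ΔW = 166 - 194 = -28.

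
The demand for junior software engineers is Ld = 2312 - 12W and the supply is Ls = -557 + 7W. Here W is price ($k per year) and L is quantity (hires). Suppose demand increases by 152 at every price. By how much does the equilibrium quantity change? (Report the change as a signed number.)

ΔL = 56

Set Ld = Ls: 2312 - 12W = -557 + 7W, so 2869 = 19W and W* = 151.
Then L* = 2312 - 12(151) = 500.
After the shift, demand is Ld = 2464 - 12W.
New equilibrium: 3021 = 19W, so W = 159 and L = 556.
ΔL = 556 - 500 = 56.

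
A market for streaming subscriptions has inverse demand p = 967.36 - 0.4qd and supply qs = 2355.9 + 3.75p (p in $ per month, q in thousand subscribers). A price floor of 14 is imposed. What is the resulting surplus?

Surplus = 25

Inverting to quantity form: qd = 2418.4 - 2.5p.
Evaluating both curves at the floor price 14 gives qd = 2383.4, qs = 2408.4.
Surplus = qs - qd = 2408.4 - 2383.4 = 25.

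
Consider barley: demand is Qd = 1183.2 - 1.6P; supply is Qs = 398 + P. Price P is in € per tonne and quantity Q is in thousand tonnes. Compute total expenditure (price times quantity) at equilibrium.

At equilibrium Qd = Qs, so 1183.2 - 1.6P = 398 + P; collecting terms, 785.2 = 2.6P and P* = 302.
From the demand curve, Q* = 1183.2 - 1.6(302) = 700.
Total expenditure = P* × Q* = 302 × 700 = 211400.

Total expenditure = 211400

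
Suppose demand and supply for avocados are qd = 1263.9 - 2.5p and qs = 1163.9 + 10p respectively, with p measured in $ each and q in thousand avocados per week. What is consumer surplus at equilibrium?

The market clears where 1263.9 - 2.5p = 1163.9 + 10p. Rearranging, 12.5p = 100, hence p* = 8.
Plugging p* into demand: q* = 1263.9 - 2.5(8) = 1243.9.
Demand choke price (qd = 0): p = 1263.9/2.5 = 505.56. Consumer surplus = ½ × (505.56 - 8) × 1243.9 = 309457.442.

Consumer surplus = 309457.442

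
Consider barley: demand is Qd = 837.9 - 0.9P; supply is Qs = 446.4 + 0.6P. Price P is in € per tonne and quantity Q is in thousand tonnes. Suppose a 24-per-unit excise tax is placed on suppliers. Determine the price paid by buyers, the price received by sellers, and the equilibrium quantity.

The tax drives a wedge P_b - P_s = 24. Substituting P_s = P_b - 24 into supply: Qs = 432 + 0.6P_b.
Equate demand and the shifted supply: 837.9 - 0.9P_b = 432 + 0.6P_b, giving 1.5P_b = 405.9, so P_b = 270.6.
So P_s = 246.6 and the quantity traded is Q = 837.9 - 0.9(270.6) = 594.36.

P_b = 270.6, P_s = 246.6, Q = 594.36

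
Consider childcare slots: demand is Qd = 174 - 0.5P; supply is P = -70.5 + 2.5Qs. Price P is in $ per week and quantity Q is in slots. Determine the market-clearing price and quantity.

P* = 162, Q* = 93

Inverting to quantity form: Qs = 28.2 + 0.4P.
At equilibrium Qd = Qs, so 174 - 0.5P = 28.2 + 0.4P; collecting terms, 145.8 = 0.9P and P* = 162.
Then Q* = 174 - 0.5(162) = 93.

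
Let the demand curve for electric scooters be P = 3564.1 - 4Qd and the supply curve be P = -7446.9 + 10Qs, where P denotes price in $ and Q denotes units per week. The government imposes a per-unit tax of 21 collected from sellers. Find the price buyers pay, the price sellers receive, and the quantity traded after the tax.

P_b = 424.1, P_s = 403.1, Q = 785

In direct form, Qd = 891.025 - 0.25P and Qs = 744.69 + 0.1P.
The tax drives a wedge P_b - P_s = 21. Substituting P_s = P_b - 21 into supply: Qs = 742.59 + 0.1P_b.
Market clearing requires 891.025 - 0.25P_b = 742.59 + 0.1P_b; hence 148.435 = 0.35P_b and P_b = 424.1.
So P_s = 403.1 and the quantity traded is Q = 891.025 - 0.25(424.1) = 785.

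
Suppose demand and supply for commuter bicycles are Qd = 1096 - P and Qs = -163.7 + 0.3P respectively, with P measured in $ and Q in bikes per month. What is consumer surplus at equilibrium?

Consumer surplus = 8064.5

Set Qd = Qs: 1096 - P = -163.7 + 0.3P, so 1259.7 = 1.3P and P* = 969.
Substitute back: Q* = 1096 - 969 = 127.
Demand choke price (Qd = 0): P = 1096. Consumer surplus = ½ × (1096 - 969) × 127 = 8064.5.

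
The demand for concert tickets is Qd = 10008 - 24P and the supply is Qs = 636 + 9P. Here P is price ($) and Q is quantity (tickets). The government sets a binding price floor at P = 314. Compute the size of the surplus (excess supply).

With P fixed at 314, quantity demanded is 2472 and quantity supplied is 3462.
Surplus = Qs - Qd = 3462 - 2472 = 990.

Surplus = 990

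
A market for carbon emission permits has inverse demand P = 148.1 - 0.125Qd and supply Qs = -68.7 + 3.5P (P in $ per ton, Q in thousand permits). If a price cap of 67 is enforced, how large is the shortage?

Shortage = 483

Solving each curve for Q: Qd = 1184.8 - 8P.
At P = 67: Qd = 648.8 and Qs = 165.8.
Shortage = Qd - Qs = 648.8 - 165.8 = 483.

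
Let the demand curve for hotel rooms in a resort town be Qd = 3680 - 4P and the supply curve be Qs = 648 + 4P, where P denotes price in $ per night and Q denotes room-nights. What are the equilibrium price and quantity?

P* = 379, Q* = 2164

Equating demand and supply, 3680 - 4P = 648 + 4P gives 8P = 3032, so P* = 379.
Substitute back: Q* = 3680 - 4(379) = 2164.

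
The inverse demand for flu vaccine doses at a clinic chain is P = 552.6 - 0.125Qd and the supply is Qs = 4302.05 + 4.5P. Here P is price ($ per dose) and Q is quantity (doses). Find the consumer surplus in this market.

Consumer surplus = 1179830.44

Rewriting in direct form: Qd = 4420.8 - 8P.
The market clears where 4420.8 - 8P = 4302.05 + 4.5P. Rearranging, 12.5P = 118.75, hence P* = 9.5.
Substitute back: Q* = 4420.8 - 8(9.5) = 4344.8.
Demand choke price (Qd = 0): P = 4420.8/8 = 552.6. Consumer surplus = ½ × (552.6 - 9.5) × 4344.8 = 1179830.44.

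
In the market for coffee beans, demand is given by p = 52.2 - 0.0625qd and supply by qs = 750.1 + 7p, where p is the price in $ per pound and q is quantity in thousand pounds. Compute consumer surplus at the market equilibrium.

Consumer surplus = 18818

In direct form, qd = 835.2 - 16p.
At equilibrium qd = qs, so 835.2 - 16p = 750.1 + 7p; collecting terms, 85.1 = 23p and p* = 3.7.
Substitute back: q* = 835.2 - 16(3.7) = 776.
Demand choke price (qd = 0): p = 835.2/16 = 52.2. Consumer surplus = ½ × (52.2 - 3.7) × 776 = 18818.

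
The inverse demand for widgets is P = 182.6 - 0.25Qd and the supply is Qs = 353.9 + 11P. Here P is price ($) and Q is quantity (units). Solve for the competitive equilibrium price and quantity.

P* = 25.1, Q* = 630

Rewriting in direct form: Qd = 730.4 - 4P.
At equilibrium Qd = Qs, so 730.4 - 4P = 353.9 + 11P; collecting terms, 376.5 = 15P and P* = 25.1.
Then Q* = 730.4 - 4(25.1) = 630.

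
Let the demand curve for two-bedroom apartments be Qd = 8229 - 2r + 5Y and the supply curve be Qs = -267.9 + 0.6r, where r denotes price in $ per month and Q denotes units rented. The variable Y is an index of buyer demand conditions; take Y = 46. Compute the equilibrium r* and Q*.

With Y = 46, demand is Qd = 8459 - 2r.
At equilibrium Qd = Qs, so 8459 - 2r = -267.9 + 0.6r; collecting terms, 8726.9 = 2.6r and r* = 3356.5.
From the demand curve, Q* = 8459 - 2(3356.5) = 1746.

r* = 3356.5, Q* = 1746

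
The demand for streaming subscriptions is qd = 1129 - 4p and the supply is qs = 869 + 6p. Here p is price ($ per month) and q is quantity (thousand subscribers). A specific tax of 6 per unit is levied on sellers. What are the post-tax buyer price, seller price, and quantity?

The tax drives a wedge p_b - p_s = 6. Substituting p_s = p_b - 6 into supply: qs = 833 + 6p_b.
Market clearing requires 1129 - 4p_b = 833 + 6p_b; hence 296 = 10p_b and p_b = 29.6.
Then p_s = 29.6 - 6 = 23.6 and q = 1129 - 4(29.6) = 1010.6.

p_b = 29.6, p_s = 23.6, q = 1010.6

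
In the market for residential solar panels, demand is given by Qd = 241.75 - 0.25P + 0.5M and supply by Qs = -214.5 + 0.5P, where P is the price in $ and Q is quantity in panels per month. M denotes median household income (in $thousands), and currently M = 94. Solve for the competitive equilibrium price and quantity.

With M = 94, demand is Qd = 288.75 - 0.25P.
The market clears where 288.75 - 0.25P = -214.5 + 0.5P. Rearranging, 0.75P = 503.25, hence P* = 671.
Then Q* = 288.75 - 0.25(671) = 121.

P* = 671, Q* = 121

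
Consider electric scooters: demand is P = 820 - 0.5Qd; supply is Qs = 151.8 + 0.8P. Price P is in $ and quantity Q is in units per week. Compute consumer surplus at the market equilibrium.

In direct form, Qd = 1640 - 2P.
Set Qd = Qs: 1640 - 2P = 151.8 + 0.8P, so 1488.2 = 2.8P and P* = 531.5.
Plugging P* into demand: Q* = 1640 - 2(531.5) = 577.
Demand choke price (Qd = 0): P = 1640/2 = 820. Consumer surplus = ½ × (820 - 531.5) × 577 = 83232.25.

Consumer surplus = 83232.25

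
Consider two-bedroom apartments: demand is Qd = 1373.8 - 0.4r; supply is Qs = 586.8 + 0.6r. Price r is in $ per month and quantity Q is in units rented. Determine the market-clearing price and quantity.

r* = 787, Q* = 1059

Equating demand and supply, 1373.8 - 0.4r = 586.8 + 0.6r gives r = 787, so r* = 787.
Substitute back: Q* = 1373.8 - 0.4(787) = 1059.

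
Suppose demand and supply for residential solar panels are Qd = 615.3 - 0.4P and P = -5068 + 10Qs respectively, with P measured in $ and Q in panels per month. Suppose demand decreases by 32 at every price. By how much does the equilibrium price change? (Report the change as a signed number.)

ΔP = -64

In direct form, Qs = 506.8 + 0.1P.
At equilibrium Qd = Qs, so 615.3 - 0.4P = 506.8 + 0.1P; collecting terms, 108.5 = 0.5P and P* = 217.
Plugging P* into demand: Q* = 615.3 - 0.4(217) = 528.5.
After the shift, demand is Qd = 583.3 - 0.4P.
Re-solving, 0.5P = 76.5 gives P = 153 and Q = 522.1.
ΔP = 153 - 217 = -64.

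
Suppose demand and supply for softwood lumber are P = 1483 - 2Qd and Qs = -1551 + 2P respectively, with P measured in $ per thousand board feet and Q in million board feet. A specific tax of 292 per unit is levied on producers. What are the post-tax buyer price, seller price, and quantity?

In direct form, Qd = 741.5 - 0.5P.
Producers keep P_s = P_b - 292 per unit, so supply in terms of the buyer price is Qs = -2135 + 2P_b.
Equate demand and the shifted supply: 741.5 - 0.5P_b = -2135 + 2P_b, giving 2.5P_b = 2876.5, so P_b = 1150.6.
Then P_s = 1150.6 - 292 = 858.6 and Q = 741.5 - 0.5(1150.6) = 166.2.

P_b = 1150.6, P_s = 858.6, Q = 166.2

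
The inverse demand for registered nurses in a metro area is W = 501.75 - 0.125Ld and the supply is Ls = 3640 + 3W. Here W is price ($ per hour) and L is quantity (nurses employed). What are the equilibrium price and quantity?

W* = 34, L* = 3742

Rewriting in direct form: Ld = 4014 - 8W.
Equating demand and supply, 4014 - 8W = 3640 + 3W gives 11W = 374, so W* = 34.
Substitute back: L* = 4014 - 8(34) = 3742.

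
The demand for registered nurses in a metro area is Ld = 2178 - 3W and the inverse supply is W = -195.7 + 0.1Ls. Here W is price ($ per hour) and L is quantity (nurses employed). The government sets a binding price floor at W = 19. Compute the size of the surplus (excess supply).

Surplus = 26

In direct form, Ls = 1957 + 10W.
At W = 19: Ld = 2121 and Ls = 2147.
Surplus = Ls - Ld = 2147 - 2121 = 26.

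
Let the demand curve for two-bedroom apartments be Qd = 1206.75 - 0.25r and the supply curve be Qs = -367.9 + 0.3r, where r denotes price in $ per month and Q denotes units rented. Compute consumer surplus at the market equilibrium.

Consumer surplus = 482162

Equating demand and supply, 1206.75 - 0.25r = -367.9 + 0.3r gives 0.55r = 1574.65, so r* = 2863.
Substitute back: Q* = 1206.75 - 0.25(2863) = 491.
Demand choke price (Qd = 0): r = 1206.75/0.25 = 4827. Consumer surplus = ½ × (4827 - 2863) × 491 = 482162.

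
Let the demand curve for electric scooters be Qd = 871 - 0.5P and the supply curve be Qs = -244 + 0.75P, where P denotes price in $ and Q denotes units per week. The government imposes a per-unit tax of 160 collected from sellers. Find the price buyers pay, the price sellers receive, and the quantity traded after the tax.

P_b = 988, P_s = 828, Q = 377

The tax drives a wedge P_b - P_s = 160. Substituting P_s = P_b - 160 into supply: Qs = -364 + 0.75P_b.
Market clearing requires 871 - 0.5P_b = -364 + 0.75P_b; hence 1235 = 1.25P_b and P_b = 988.
So P_s = 828 and the quantity traded is Q = 871 - 0.5(988) = 377.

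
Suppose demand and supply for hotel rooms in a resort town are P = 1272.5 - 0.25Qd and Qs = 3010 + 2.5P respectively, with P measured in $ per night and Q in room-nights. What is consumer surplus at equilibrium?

In direct form, Qd = 5090 - 4P.
At equilibrium Qd = Qs, so 5090 - 4P = 3010 + 2.5P; collecting terms, 2080 = 6.5P and P* = 320.
Then Q* = 5090 - 4(320) = 3810.
Demand choke price (Qd = 0): P = 5090/4 = 1272.5. Consumer surplus = ½ × (1272.5 - 320) × 3810 = 1814512.5.

Consumer surplus = 1814512.5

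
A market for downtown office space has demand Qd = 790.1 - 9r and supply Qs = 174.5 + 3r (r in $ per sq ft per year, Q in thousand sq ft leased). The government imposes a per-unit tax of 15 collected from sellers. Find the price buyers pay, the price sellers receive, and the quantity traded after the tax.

r_b = 55.05, r_s = 40.05, Q = 294.65

The tax drives a wedge r_b - r_s = 15. Substituting r_s = r_b - 15 into supply: Qs = 129.5 + 3r_b.
Equate demand and the shifted supply: 790.1 - 9r_b = 129.5 + 3r_b, giving 12r_b = 660.6, so r_b = 55.05.
Then r_s = 55.05 - 15 = 40.05 and Q = 790.1 - 9(55.05) = 294.65.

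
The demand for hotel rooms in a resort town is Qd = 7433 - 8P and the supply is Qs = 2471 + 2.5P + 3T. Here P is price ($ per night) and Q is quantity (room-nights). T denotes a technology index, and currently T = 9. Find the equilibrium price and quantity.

With T = 9, supply is Qs = 2498 + 2.5P.
At equilibrium Qd = Qs, so 7433 - 8P = 2498 + 2.5P; collecting terms, 4935 = 10.5P and P* = 470.
Substitute back: Q* = 7433 - 8(470) = 3673.

P* = 470, Q* = 3673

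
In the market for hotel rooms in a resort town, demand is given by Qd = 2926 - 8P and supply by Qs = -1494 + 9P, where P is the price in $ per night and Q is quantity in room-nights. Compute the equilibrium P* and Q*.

P* = 260, Q* = 846

At equilibrium Qd = Qs, so 2926 - 8P = -1494 + 9P; collecting terms, 4420 = 17P and P* = 260.
Plugging P* into demand: Q* = 2926 - 8(260) = 846.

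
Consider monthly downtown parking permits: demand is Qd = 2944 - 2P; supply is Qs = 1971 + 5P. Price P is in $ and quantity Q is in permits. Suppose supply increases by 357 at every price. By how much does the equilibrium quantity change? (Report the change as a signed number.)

ΔQ = 102

The market clears where 2944 - 2P = 1971 + 5P. Rearranging, 7P = 973, hence P* = 139.
Substitute back: Q* = 2944 - 2(139) = 2666.
After the shift, supply is Qs = 2328 + 5P.
New equilibrium: 616 = 7P, so P = 88 and Q = 2768.
ΔQ = 2768 - 2666 = 102.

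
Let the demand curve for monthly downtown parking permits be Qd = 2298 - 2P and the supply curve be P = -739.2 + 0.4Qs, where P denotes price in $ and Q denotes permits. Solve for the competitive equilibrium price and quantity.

Rewriting in direct form: Qs = 1848 + 2.5P.
The market clears where 2298 - 2P = 1848 + 2.5P. Rearranging, 4.5P = 450, hence P* = 100.
Then Q* = 2298 - 2(100) = 2098.

P* = 100, Q* = 2098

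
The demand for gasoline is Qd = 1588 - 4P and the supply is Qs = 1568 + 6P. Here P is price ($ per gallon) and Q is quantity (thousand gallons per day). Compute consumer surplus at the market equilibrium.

At equilibrium Qd = Qs, so 1588 - 4P = 1568 + 6P; collecting terms, 20 = 10P and P* = 2.
Then Q* = 1588 - 4(2) = 1580.
Demand choke price (Qd = 0): P = 1588/4 = 397. Consumer surplus = ½ × (397 - 2) × 1580 = 312050.

Consumer surplus = 312050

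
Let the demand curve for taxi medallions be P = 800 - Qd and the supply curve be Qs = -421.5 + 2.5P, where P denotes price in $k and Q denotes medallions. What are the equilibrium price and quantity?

P* = 349, Q* = 451

Solving each curve for Q: Qd = 800 - P.
At equilibrium Qd = Qs, so 800 - P = -421.5 + 2.5P; collecting terms, 1221.5 = 3.5P and P* = 349.
Substitute back: Q* = 800 - 349 = 451.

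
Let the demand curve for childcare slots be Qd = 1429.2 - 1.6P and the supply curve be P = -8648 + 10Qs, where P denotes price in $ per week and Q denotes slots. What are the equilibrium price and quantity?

P* = 332, Q* = 898

Rewriting in direct form: Qs = 864.8 + 0.1P.
At equilibrium Qd = Qs, so 1429.2 - 1.6P = 864.8 + 0.1P; collecting terms, 564.4 = 1.7P and P* = 332.
From the demand curve, Q* = 1429.2 - 1.6(332) = 898.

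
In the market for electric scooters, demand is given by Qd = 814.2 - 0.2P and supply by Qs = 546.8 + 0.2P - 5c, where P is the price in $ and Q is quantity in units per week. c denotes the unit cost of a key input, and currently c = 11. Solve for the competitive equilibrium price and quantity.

P* = 806, Q* = 653

With c = 11, supply is Qs = 491.8 + 0.2P.
Equating demand and supply, 814.2 - 0.2P = 491.8 + 0.2P gives 0.4P = 322.4, so P* = 806.
From the demand curve, Q* = 814.2 - 0.2(806) = 653.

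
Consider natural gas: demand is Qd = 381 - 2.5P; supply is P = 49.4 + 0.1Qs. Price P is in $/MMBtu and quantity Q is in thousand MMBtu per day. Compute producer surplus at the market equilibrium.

Producer surplus = 2121.8

In direct form, Qs = -494 + 10P.
The market clears where 381 - 2.5P = -494 + 10P. Rearranging, 12.5P = 875, hence P* = 70.
Substitute back: Q* = 381 - 2.5(70) = 206.
Supply choke price (Qs = 0): P = 49.4. Producer surplus = ½ × (70 - 49.4) × 206 = 2121.8.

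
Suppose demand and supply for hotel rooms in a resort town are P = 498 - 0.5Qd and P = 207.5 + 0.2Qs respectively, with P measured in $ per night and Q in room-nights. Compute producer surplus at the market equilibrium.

Inverting to quantity form: Qd = 996 - 2P and Qs = -1037.5 + 5P.
Set Qd = Qs: 996 - 2P = -1037.5 + 5P, so 2033.5 = 7P and P* = 290.5.
Plugging P* into demand: Q* = 996 - 2(290.5) = 415.
Supply choke price (Qs = 0): P = 207.5. Producer surplus = ½ × (290.5 - 207.5) × 415 = 17222.5.

Producer surplus = 17222.5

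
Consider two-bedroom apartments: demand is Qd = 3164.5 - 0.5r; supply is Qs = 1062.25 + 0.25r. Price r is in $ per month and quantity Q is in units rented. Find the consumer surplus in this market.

Consumer surplus = 3108169

The market clears where 3164.5 - 0.5r = 1062.25 + 0.25r. Rearranging, 0.75r = 2102.25, hence r* = 2803.
Plugging r* into demand: Q* = 3164.5 - 0.5(2803) = 1763.
Demand choke price (Qd = 0): r = 3164.5/0.5 = 6329. Consumer surplus = ½ × (6329 - 2803) × 1763 = 3108169.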